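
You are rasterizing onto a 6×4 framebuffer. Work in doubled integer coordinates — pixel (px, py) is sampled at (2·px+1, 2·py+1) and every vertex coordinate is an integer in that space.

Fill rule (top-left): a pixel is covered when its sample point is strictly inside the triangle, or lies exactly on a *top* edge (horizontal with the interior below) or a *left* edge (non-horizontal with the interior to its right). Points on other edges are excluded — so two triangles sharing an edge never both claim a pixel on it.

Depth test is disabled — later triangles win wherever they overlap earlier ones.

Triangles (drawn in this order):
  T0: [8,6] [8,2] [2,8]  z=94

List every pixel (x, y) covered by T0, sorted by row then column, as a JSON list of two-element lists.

T0:
  2·area = 24  (B↔C swapped to make it positive)
  edge (8, 6)→(2, 8): d=(-6,2) right/bottom  bias=-1
  edge (2, 8)→(8, 2): d=(6,-6) top-left  bias=+0
  edge (8, 2)→(8, 6): d=(0,4) right/bottom  bias=-1
    (4,0)@(9, 1): e=[28,0,-4] → ·  [on edge]
    (3,1)@(7, 3): e=[20,0,4] → █  [on edge]
    (4,1)@(9, 3): e=[16,12,-4] → ·
    (2,2)@(5, 5): e=[12,0,12] → █  [on edge]
    (4,2)@(9, 5): e=[4,24,-4] → ·
    (5,2)@(11, 5): e=[0,36,-12] → ·  [on edge]
    (1,3)@(3, 7): e=[4,0,20] → █  [on edge]
    (2,3)@(5, 7): e=[0,12,12] → ·  [on edge]
    (3,3)@(7, 7): e=[-4,24,4] → ·
  covered (4 px):
    · · · · · ·
    · · · █ · ·
    · · █ █ · ·
    · █ · · · ·

Final: [[3,1],[2,2],[3,2],[1,3]]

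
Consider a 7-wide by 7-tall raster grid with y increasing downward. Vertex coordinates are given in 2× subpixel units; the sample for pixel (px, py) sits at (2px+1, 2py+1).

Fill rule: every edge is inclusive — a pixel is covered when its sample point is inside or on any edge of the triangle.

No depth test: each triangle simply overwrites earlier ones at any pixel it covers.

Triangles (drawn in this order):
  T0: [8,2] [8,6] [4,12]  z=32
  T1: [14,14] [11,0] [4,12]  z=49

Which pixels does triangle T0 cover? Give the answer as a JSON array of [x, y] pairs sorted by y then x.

T0:
  2·area = 16
  edge (8, 2)→(8, 6): d=(0,4) inclusive
  edge (8, 6)→(4, 12): d=(-4,6) inclusive
  edge (4, 12)→(8, 2): d=(4,-10) inclusive
    (3,2)@(7, 5): e=[4,10,2] → #
    (4,2)@(9, 5): e=[-4,-2,22] → ·
    (3,3)@(7, 7): e=[4,2,10] → #
    (4,3)@(9, 7): e=[-4,-10,30] → ·
    (3,4)@(7, 9): e=[4,-6,18] → ·
  covered (2 px):
    · · · · · · ·
    · · · · · · ·
    · · · # · · ·
    · · · # · · ·
    · · · · · · ·
    · · · · · · ·
    · · · · · · ·
T1:
  2·area = 134  (B↔C swapped to make it positive)
  edge (14, 14)→(4, 12): d=(-10,-2) inclusive
  edge (4, 12)→(11, 0): d=(7,-12) inclusive
  edge (11, 0)→(14, 14): d=(3,14) inclusive
    (5,0)@(11, 1): e=[124,7,3] → #
    (6,0)@(13, 1): e=[128,31,-25] → ·
    (5,1)@(11, 3): e=[104,21,9] → #
    (6,1)@(13, 3): e=[108,45,-19] → ·
    (4,2)@(9, 5): e=[80,11,43] → #
    (6,2)@(13, 5): e=[88,59,-13] → ·
    (3,3)@(7, 7): e=[56,1,77] → #
    (6,3)@(13, 7): e=[68,73,-7] → ·
    (3,4)@(7, 9): e=[36,15,83] → #
    (6,4)@(13, 9): e=[48,87,-1] → ·
    (2,5)@(5, 11): e=[12,5,117] → #
    (6,5)@(13, 11): e=[28,101,5] → #
    (4,6)@(9, 13): e=[0,67,67] → #  [on edge]
  covered (18 px):
    · · · · · # ·
    · · · · · # ·
    · · · · # # ·
    · · · # # # ·
    · · · # # # ·
    · · # # # # #
    · · · · # # #

Final: [[3,2],[3,3]]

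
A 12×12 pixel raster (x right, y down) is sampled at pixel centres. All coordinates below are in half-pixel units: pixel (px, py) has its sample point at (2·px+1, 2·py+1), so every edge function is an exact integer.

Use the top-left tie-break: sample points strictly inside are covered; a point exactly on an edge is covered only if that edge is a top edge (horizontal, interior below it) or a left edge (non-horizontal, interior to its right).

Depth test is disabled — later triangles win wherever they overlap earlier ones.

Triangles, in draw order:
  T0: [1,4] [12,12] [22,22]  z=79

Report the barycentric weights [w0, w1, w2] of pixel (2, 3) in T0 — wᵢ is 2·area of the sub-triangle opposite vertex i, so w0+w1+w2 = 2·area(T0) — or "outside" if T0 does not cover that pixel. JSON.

T0:
  2·area = 30
  edge (1, 4)→(12, 12): d=(11,8) right/bottom  bias=-1
  edge (12, 12)→(22, 22): d=(10,10) right/bottom  bias=-1
  edge (22, 22)→(1, 4): d=(-21,-18) top-left  bias=+0
    (0,0)@(1, 1): e=[-33,0,63] → .  [on edge]
    (1,1)@(3, 3): e=[-27,0,57] → .  [on edge]
    (2,2)@(5, 5): e=[-21,0,51] → .  [on edge]
    (2,3)@(5, 7): e=[1,20,9] → X
    (3,3)@(7, 7): e=[-15,0,45] → .  [on edge]
    (2,4)@(5, 9): e=[23,40,-33] → .
    (3,4)@(7, 9): e=[7,20,3] → X
    (4,4)@(9, 9): e=[-9,0,39] → .  [on edge]
    (3,5)@(7, 11): e=[29,40,-39] → .
    (5,5)@(11, 11): e=[-3,0,33] → .  [on edge]
    (6,6)@(13, 13): e=[3,0,27] → .  [on edge]
    (7,7)@(15, 15): e=[9,0,21] → .  [on edge]
    (8,8)@(17, 17): e=[15,0,15] → .  [on edge]
    (9,9)@(19, 19): e=[21,0,9] → .  [on edge]
    (10,10)@(21, 21): e=[27,0,3] → .  [on edge]
    (11,11)@(23, 23): e=[33,0,-3] → .  [on edge]
  covered (2 px):
    . . . . . . . . . . . .
    . . . . . . . . . . . .
    . . . . . . . . . . . .
    . . X . . . . . . . . .
    . . . X . . . . . . . .
    . . . . . . . . . . . .
    . . . . . . . . . . . .
    . . . . . . . . . . . .
    . . . . . . . . . . . .
    . . . . . . . . . . . .
    . . . . . . . . . . . .
    . . . . . . . . . . . .

Answer: [20,9,1]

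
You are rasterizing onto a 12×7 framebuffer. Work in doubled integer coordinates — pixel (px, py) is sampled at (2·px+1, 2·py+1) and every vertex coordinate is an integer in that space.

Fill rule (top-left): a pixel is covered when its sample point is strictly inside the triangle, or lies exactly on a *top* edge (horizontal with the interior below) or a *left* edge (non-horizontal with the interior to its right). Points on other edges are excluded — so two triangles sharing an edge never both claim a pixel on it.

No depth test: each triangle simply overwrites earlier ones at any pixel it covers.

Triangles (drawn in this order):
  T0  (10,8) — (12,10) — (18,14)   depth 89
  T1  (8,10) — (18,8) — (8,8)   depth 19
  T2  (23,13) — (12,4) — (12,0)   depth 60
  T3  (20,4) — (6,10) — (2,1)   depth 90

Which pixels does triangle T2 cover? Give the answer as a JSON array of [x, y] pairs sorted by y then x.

T0:
  2·area = 4  (B↔C swapped to make it positive)
  edge (10, 8)→(18, 14): d=(8,6) right/bottom  bias=-1
  edge (18, 14)→(12, 10): d=(-6,-4) top-left  bias=+0
  edge (12, 10)→(10, 8): d=(-2,-2) top-left  bias=+0
    (1,0)@(3, 1): e=[-14,18,0] → .  [on edge]
    (2,1)@(5, 3): e=[-10,14,0] → .  [on edge]
    (3,2)@(7, 5): e=[-6,10,0] → .  [on edge]
    (4,3)@(9, 7): e=[-2,6,0] → .  [on edge]
    (5,4)@(11, 9): e=[2,2,0] → X  [on edge]
    (6,4)@(13, 9): e=[-10,10,4] → .
    (5,5)@(11, 11): e=[18,-10,-4] → .
    (6,5)@(13, 11): e=[6,-2,0] → .  [on edge]
    (7,6)@(15, 13): e=[10,-6,0] → .  [on edge]
  covered (1 px):
    . . . . . . . . . . . .
    . . . . . . . . . . . .
    . . . . . . . . . . . .
    . . . . . . . . . . . .
    . . . . . X . . . . . .
    . . . . . . . . . . . .
    . . . . . . . . . . . .
T1:
  2·area = 20  (B↔C swapped to make it positive)
  edge (8, 10)→(8, 8): d=(0,-2) top-left  bias=+0
  edge (8, 8)→(18, 8): d=(10,0) top-left  bias=+0
  edge (18, 8)→(8, 10): d=(-10,2) right/bottom  bias=-1
    (11,3)@(23, 7): e=[30,-10,0] → .  [on edge]
    (4,4)@(9, 9): e=[2,10,8] → X
    (5,4)@(11, 9): e=[6,10,4] → X
    (6,4)@(13, 9): e=[10,10,0] → .  [on edge]
    (1,5)@(3, 11): e=[-10,30,0] → .  [on edge]
    (4,5)@(9, 11): e=[2,30,-12] → .
    (5,5)@(11, 11): e=[6,30,-16] → .
  covered (2 px):
    . . . . . . . . . . . .
    . . . . . . . . . . . .
    . . . . . . . . . . . .
    . . . . . . . . . . . .
    . . . . X X . . . . . .
    . . . . . . . . . . . .
    . . . . . . . . . . . .
T2:
  2·area = 44
  edge (23, 13)→(12, 4): d=(-11,-9) top-left  bias=+0
  edge (12, 4)→(12, 0): d=(0,-4) top-left  bias=+0
  edge (12, 0)→(23, 13): d=(11,13) right/bottom  bias=-1
    (6,1)@(13, 3): e=[20,4,20] → X
    (7,1)@(15, 3): e=[38,12,-6] → .
    (6,2)@(13, 5): e=[-2,4,42] → .
    (7,2)@(15, 5): e=[16,12,16] → X
    (8,2)@(17, 5): e=[34,20,-10] → .
    (7,3)@(15, 7): e=[-6,12,38] → .
    (8,3)@(17, 7): e=[12,20,12] → X
    (9,3)@(19, 7): e=[30,28,-14] → .
    (8,4)@(17, 9): e=[-10,20,34] → .
    (9,4)@(19, 9): e=[8,28,8] → X
    (10,4)@(21, 9): e=[26,36,-18] → .
    (9,5)@(19, 11): e=[-14,28,30] → .
    (11,6)@(23, 13): e=[0,44,0] → .  [on edge]
  covered (5 px):
    . . . . . . . . . . . .
    . . . . . . X . . . . .
    . . . . . . . X . . . .
    . . . . . . . . X . . .
    . . . . . . . . . X . .
    . . . . . . . . . . X .
    . . . . . . . . . . . .
T3:
  2·area = 150
  edge (20, 4)→(6, 10): d=(-14,6) right/bottom  bias=-1
  edge (6, 10)→(2, 1): d=(-4,-9) top-left  bias=+0
  edge (2, 1)→(20, 4): d=(18,3) right/bottom  bias=-1
    (1,1)@(3, 3): e=[116,1,33] → X
    (2,1)@(5, 3): e=[104,19,27] → X
    (3,1)@(7, 3): e=[92,37,21] → X
    (4,1)@(9, 3): e=[80,55,15] → X
    (5,1)@(11, 3): e=[68,73,9] → X
    (6,1)@(13, 3): e=[56,91,3] → X
    (7,1)@(15, 3): e=[44,109,-3] → .
    (1,2)@(3, 5): e=[88,-7,69] → .
    (2,2)@(5, 5): e=[76,11,63] → X
    (7,2)@(15, 5): e=[16,101,33] → X
    (8,2)@(17, 5): e=[4,119,27] → X
    (9,2)@(19, 5): e=[-8,137,21] → .
    (6,3)@(13, 7): e=[0,75,75] → .  [on edge]
  covered (18 px):
    . . . . . . . . . . . .
    . X X X X X X . . . . .
    . . X X X X X X X . . .
    . . X X X X . . . . . .
    . . . X . . . . . . . .
    . . . . . . . . . . . .
    . . . . . . . . . . . .

Answer: [[6,1],[7,2],[8,3],[9,4],[10,5]]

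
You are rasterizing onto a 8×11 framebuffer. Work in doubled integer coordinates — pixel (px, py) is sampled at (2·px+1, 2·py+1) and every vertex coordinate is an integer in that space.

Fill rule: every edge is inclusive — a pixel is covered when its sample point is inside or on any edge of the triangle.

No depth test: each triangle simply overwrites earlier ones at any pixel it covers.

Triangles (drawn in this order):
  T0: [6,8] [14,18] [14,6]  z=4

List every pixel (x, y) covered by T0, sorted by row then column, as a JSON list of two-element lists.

T0:
  2·area = 96  (B↔C swapped to make it positive)
  edge (6, 8)→(14, 6): d=(8,-2) inclusive
  edge (14, 6)→(14, 18): d=(0,12) inclusive
  edge (14, 18)→(6, 8): d=(-8,-10) inclusive
    (5,3)@(11, 7): e=[2,36,58] → X
    (6,3)@(13, 7): e=[6,12,78] → X
    (7,3)@(15, 7): e=[10,-12,98] → .
    (3,4)@(7, 9): e=[10,84,2] → X
    (4,4)@(9, 9): e=[14,60,22] → X
    (7,4)@(15, 9): e=[26,-12,82] → .
    (3,5)@(7, 11): e=[26,84,-14] → .
    (4,5)@(9, 11): e=[30,60,6] → X
    (7,5)@(15, 11): e=[42,-12,66] → .
    (4,6)@(9, 13): e=[46,60,-10] → .
    (5,6)@(11, 13): e=[50,36,10] → X
    (7,6)@(15, 13): e=[58,-12,50] → .
  covered (12 px):
    . . . . . . . .
    . . . . . . . .
    . . . . . . . .
    . . . . . X X .
    . . . X X X X .
    . . . . X X X .
    . . . . . X X .
    . . . . . . X .
    . . . . . . . .
    . . . . . . . .
    . . . . . . . .

Final: [[5,3],[6,3],[3,4],[4,4],[5,4],[6,4],[4,5],[5,5],[6,5],[5,6],[6,6],[6,7]]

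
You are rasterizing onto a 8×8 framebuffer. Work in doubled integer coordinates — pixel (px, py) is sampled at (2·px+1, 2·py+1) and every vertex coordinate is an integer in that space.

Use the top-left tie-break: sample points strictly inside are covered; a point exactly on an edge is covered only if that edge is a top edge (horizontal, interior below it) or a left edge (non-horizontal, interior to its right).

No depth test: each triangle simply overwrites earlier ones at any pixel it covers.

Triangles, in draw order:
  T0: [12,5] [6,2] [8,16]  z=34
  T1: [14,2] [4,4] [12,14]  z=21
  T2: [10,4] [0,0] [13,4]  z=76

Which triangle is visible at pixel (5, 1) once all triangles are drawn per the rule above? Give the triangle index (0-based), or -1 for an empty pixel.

T0:
  2·area = 78  (B↔C swapped to make it positive)
  edge (12, 5)→(8, 16): d=(-4,11) right/bottom  bias=-1
  edge (8, 16)→(6, 2): d=(-2,-14) top-left  bias=+0
  edge (6, 2)→(12, 5): d=(6,3) right/bottom  bias=-1
    (3,1)@(7, 3): e=[63,12,3] → █
    (4,1)@(9, 3): e=[41,40,-3] → ·
    (3,2)@(7, 5): e=[55,8,15] → █
    (4,2)@(9, 5): e=[33,36,9] → █
    (5,2)@(11, 5): e=[11,64,3] → █
    (6,2)@(13, 5): e=[-11,92,-3] → ·
    (3,3)@(7, 7): e=[47,4,27] → █
    (6,3)@(13, 7): e=[-19,88,9] → ·
    (3,4)@(7, 9): e=[39,0,39] → █  [on edge]
    (5,4)@(11, 9): e=[-5,56,27] → ·
    (3,5)@(7, 11): e=[31,-4,51] → ·
    (4,5)@(9, 11): e=[9,24,45] → █
  covered (11 px):
    · · · · · · · ·
    · · · █ · · · ·
    · · · █ █ █ · ·
    · · · █ █ █ · ·
    · · · █ █ · · ·
    · · · · █ · · ·
    · · · · █ · · ·
    · · · · · · · ·
T1:
  2·area = 116  (B↔C swapped to make it positive)
  edge (14, 2)→(12, 14): d=(-2,12) right/bottom  bias=-1
  edge (12, 14)→(4, 4): d=(-8,-10) top-left  bias=+0
  edge (4, 4)→(14, 2): d=(10,-2) top-left  bias=+0
    (4,1)@(9, 3): e=[58,58,0] → █  [on edge]
    (5,1)@(11, 3): e=[34,78,4] → █
    (6,1)@(13, 3): e=[10,98,8] → █
    (7,1)@(15, 3): e=[-14,118,12] → ·
    (2,2)@(5, 5): e=[102,2,12] → █
    (3,2)@(7, 5): e=[78,22,16] → █
    (7,2)@(15, 5): e=[-18,102,32] → ·
    (2,3)@(5, 7): e=[98,-14,32] → ·
    (3,3)@(7, 7): e=[74,6,36] → █
    (7,3)@(15, 7): e=[-22,86,52] → ·
    (3,4)@(7, 9): e=[70,-10,56] → ·
    (4,4)@(9, 9): e=[46,10,60] → █
  covered (15 px):
    · · · · · · · ·
    · · · · █ █ █ ·
    · · █ █ █ █ █ ·
    · · · █ █ █ █ ·
    · · · · █ █ · ·
    · · · · · █ · ·
    · · · · · · · ·
    · · · · · · · ·
T2:
  2·area = 12
  edge (10, 4)→(0, 0): d=(-10,-4) top-left  bias=+0
  edge (0, 0)→(13, 4): d=(13,4) right/bottom  bias=-1
  edge (13, 4)→(10, 4): d=(-3,0) right/bottom  bias=-1
    (1,0)@(3, 1): e=[2,1,9] → █
    (2,0)@(5, 1): e=[10,-7,9] → ·
    (1,1)@(3, 3): e=[-18,27,3] → ·
    (4,1)@(9, 3): e=[6,3,3] → █
    (5,1)@(11, 3): e=[14,-5,3] → ·
    (4,2)@(9, 5): e=[-14,29,-3] → ·
  covered (2 px):
    · █ · · · · · ·
    · · · · █ · · ·
    · · · · · · · ·
    · · · · · · · ·
    · · · · · · · ·
    · · · · · · · ·
    · · · · · · · ·
    · · · · · · · ·

Z-buffer (winner per pixel, '.' = empty):
  . 2 . . . . . .
  . . . 0 2 1 1 .
  . . 1 1 1 1 1 .
  . . . 1 1 1 1 .
  . . . 0 1 1 . .
  . . . . 0 1 . .
  . . . . 0 . . .
  . . . . . . . .

Final: 1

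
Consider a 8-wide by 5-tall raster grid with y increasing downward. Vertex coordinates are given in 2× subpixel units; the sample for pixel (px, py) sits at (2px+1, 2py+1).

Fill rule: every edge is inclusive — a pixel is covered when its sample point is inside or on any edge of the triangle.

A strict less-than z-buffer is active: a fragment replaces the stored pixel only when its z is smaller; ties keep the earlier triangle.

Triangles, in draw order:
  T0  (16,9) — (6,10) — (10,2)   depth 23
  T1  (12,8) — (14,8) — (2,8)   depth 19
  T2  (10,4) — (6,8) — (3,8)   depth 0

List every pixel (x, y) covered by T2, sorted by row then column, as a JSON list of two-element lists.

T0:
  2·area = 76
  edge (16, 9)→(6, 10): d=(-10,1) inclusive
  edge (6, 10)→(10, 2): d=(4,-8) inclusive
  edge (10, 2)→(16, 9): d=(6,7) inclusive
    (4,2)@(9, 5): e=[47,4,25] → #
    (5,2)@(11, 5): e=[45,20,11] → #
    (6,2)@(13, 5): e=[43,36,-3] → ·
    (4,3)@(9, 7): e=[27,12,37] → #
    (6,3)@(13, 7): e=[23,44,9] → #
    (7,3)@(15, 7): e=[21,60,-5] → ·
    (3,4)@(7, 9): e=[9,4,63] → #
    (7,4)@(15, 9): e=[1,68,7] → #
  covered (10 px):
    · · · · · · · ·
    · · · · · · · ·
    · · · · # # · ·
    · · · · # # # ·
    · · · # # # # #
T1:
  degenerate (2·area = 0) — covers nothing
T2:
  2·area = 12
  edge (10, 4)→(6, 8): d=(-4,4) inclusive
  edge (6, 8)→(3, 8): d=(-3,0) inclusive
  edge (3, 8)→(10, 4): d=(7,-4) inclusive
    (6,0)@(13, 1): e=[0,21,-9] → ·  [on edge]
    (5,1)@(11, 3): e=[0,15,-3] → ·  [on edge]
    (4,2)@(9, 5): e=[0,9,3] → #  [on edge]
    (5,2)@(11, 5): e=[-8,9,11] → ·
    (2,3)@(5, 7): e=[8,3,1] → #
    (3,3)@(7, 7): e=[0,3,9] → #  [on edge]
    (4,3)@(9, 7): e=[-8,3,17] → ·
    (2,4)@(5, 9): e=[0,-3,15] → ·  [on edge]
    (3,4)@(7, 9): e=[-8,-3,23] → ·
  covered (3 px):
    · · · · · · · ·
    · · · · · · · ·
    · · · · # · · ·
    · · # # · · · ·
    · · · · · · · ·

Result: [[4,2],[2,3],[3,3]]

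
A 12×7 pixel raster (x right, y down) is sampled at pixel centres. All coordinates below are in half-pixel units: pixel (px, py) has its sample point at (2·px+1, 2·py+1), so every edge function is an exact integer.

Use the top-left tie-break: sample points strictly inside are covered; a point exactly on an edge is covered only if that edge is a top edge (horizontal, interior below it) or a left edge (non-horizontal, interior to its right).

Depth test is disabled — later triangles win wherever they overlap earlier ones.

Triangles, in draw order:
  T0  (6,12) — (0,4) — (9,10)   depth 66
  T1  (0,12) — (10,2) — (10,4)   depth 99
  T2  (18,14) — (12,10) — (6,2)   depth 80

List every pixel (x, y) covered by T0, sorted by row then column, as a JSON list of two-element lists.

T0:
  2·area = 36
  edge (6, 12)→(0, 4): d=(-6,-8) top-left  bias=+0
  edge (0, 4)→(9, 10): d=(9,6) right/bottom  bias=-1
  edge (9, 10)→(6, 12): d=(-3,2) right/bottom  bias=-1
    (0,2)@(1, 5): e=[2,3,31] → #
    (1,2)@(3, 5): e=[18,-9,27] → ·
    (0,3)@(1, 7): e=[-10,21,25] → ·
    (1,3)@(3, 7): e=[6,9,21] → #
    (2,3)@(5, 7): e=[22,-3,17] → ·
    (1,4)@(3, 9): e=[-6,27,15] → ·
    (2,4)@(5, 9): e=[10,15,11] → #
    (3,4)@(7, 9): e=[26,3,7] → #
    (4,4)@(9, 9): e=[42,-9,3] → ·
    (2,5)@(5, 11): e=[-2,33,5] → ·
    (3,5)@(7, 11): e=[14,21,1] → #
    (4,5)@(9, 11): e=[30,9,-3] → ·
  covered (5 px):
    · · · · · · · · · · · ·
    · · · · · · · · · · · ·
    # · · · · · · · · · · ·
    · # · · · · · · · · · ·
    · · # # · · · · · · · ·
    · · · # · · · · · · · ·
    · · · · · · · · · · · ·
T1:
  2·area = 20
  edge (0, 12)→(10, 2): d=(10,-10) top-left  bias=+0
  edge (10, 2)→(10, 4): d=(0,2) right/bottom  bias=-1
  edge (10, 4)→(0, 12): d=(-10,8) right/bottom  bias=-1
    (5,0)@(11, 1): e=[0,-2,22] → ·  [on edge]
    (4,1)@(9, 3): e=[0,2,18] → #  [on edge]
    (5,1)@(11, 3): e=[20,-2,2] → ·
    (3,2)@(7, 5): e=[0,6,14] → #  [on edge]
    (4,2)@(9, 5): e=[20,2,-2] → ·
    (2,3)@(5, 7): e=[0,10,10] → #  [on edge]
    (3,3)@(7, 7): e=[20,6,-6] → ·
    (1,4)@(3, 9): e=[0,14,6] → #  [on edge]
    (2,4)@(5, 9): e=[20,10,-10] → ·
    (0,5)@(1, 11): e=[0,18,2] → #  [on edge]
    (1,5)@(3, 11): e=[20,14,-14] → ·
    (0,6)@(1, 13): e=[20,18,-18] → ·
  covered (5 px):
    · · · · · · · · · · · ·
    · · · · # · · · · · · ·
    · · · # · · · · · · · ·
    · · # · · · · · · · · ·
    · # · · · · · · · · · ·
    # · · · · · · · · · · ·
    · · · · · · · · · · · ·
T2:
  2·area = 24
  edge (18, 14)→(12, 10): d=(-6,-4) top-left  bias=+0
  edge (12, 10)→(6, 2): d=(-6,-8) top-left  bias=+0
  edge (6, 2)→(18, 14): d=(12,12) right/bottom  bias=-1
    (2,0)@(5, 1): e=[26,-2,0] → ·  [on edge]
    (3,1)@(7, 3): e=[22,2,0] → ·  [on edge]
    (4,2)@(9, 5): e=[18,6,0] → ·  [on edge]
    (5,3)@(11, 7): e=[14,10,0] → ·  [on edge]
    (6,4)@(13, 9): e=[10,14,0] → ·  [on edge]
    (7,5)@(15, 11): e=[6,18,0] → ·  [on edge]
    (8,6)@(17, 13): e=[2,22,0] → ·  [on edge]
  covered (0 px):
    · · · · · · · · · · · ·
    · · · · · · · · · · · ·
    · · · · · · · · · · · ·
    · · · · · · · · · · · ·
    · · · · · · · · · · · ·
    · · · · · · · · · · · ·
    · · · · · · · · · · · ·

Answer: [[0,2],[1,3],[2,4],[3,4],[3,5]]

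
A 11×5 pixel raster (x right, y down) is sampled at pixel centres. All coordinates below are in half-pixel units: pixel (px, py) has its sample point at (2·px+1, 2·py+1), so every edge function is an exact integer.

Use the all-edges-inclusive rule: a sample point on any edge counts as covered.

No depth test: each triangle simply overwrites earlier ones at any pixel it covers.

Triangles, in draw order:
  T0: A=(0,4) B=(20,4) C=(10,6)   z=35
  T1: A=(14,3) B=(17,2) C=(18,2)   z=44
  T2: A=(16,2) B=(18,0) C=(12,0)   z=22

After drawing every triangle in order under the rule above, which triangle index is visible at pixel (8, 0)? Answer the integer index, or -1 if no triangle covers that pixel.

T0:
  2·area = 40
  edge (0, 4)→(20, 4): d=(20,0) inclusive
  edge (20, 4)→(10, 6): d=(-10,2) inclusive
  edge (10, 6)→(0, 4): d=(-10,-2) inclusive
    (2,2)@(5, 5): e=[20,20,0] → █  [on edge]
    (3,2)@(7, 5): e=[20,16,4] → █
    (4,2)@(9, 5): e=[20,12,8] → █
    (5,2)@(11, 5): e=[20,8,12] → █
    (6,2)@(13, 5): e=[20,4,16] → █
    (7,2)@(15, 5): e=[20,0,20] → █  [on edge]
    (8,2)@(17, 5): e=[20,-4,24] → ·
    (2,3)@(5, 7): e=[60,0,-20] → ·  [on edge]
    (3,3)@(7, 7): e=[60,-4,-16] → ·
    (4,3)@(9, 7): e=[60,-8,-12] → ·
    (5,3)@(11, 7): e=[60,-12,-8] → ·
    (6,3)@(13, 7): e=[60,-16,-4] → ·
    (7,3)@(15, 7): e=[60,-20,0] → ·  [on edge]
  covered (6 px):
    · · · · · · · · · · ·
    · · · · · · · · · · ·
    · · █ █ █ █ █ █ · · ·
    · · · · · · · · · · ·
    · · · · · · · · · · ·
T1:
  2·area = 1
  edge (14, 3)→(17, 2): d=(3,-1) inclusive
  edge (17, 2)→(18, 2): d=(1,0) inclusive
  edge (18, 2)→(14, 3): d=(-4,1) inclusive
  covered (0 px):
    · · · · · · · · · · ·
    · · · · · · · · · · ·
    · · · · · · · · · · ·
    · · · · · · · · · · ·
    · · · · · · · · · · ·
T2:
  2·area = 12  (B↔C swapped to make it positive)
  edge (16, 2)→(12, 0): d=(-4,-2) inclusive
  edge (12, 0)→(18, 0): d=(6,0) inclusive
  edge (18, 0)→(16, 2): d=(-2,2) inclusive
    (7,0)@(15, 1): e=[2,6,4] → █
    (8,0)@(17, 1): e=[6,6,0] → █  [on edge]
    (9,0)@(19, 1): e=[10,6,-4] → ·
    (7,1)@(15, 3): e=[-6,18,0] → ·  [on edge]
    (8,1)@(17, 3): e=[-2,18,-4] → ·
    (6,2)@(13, 5): e=[-18,30,0] → ·  [on edge]
    (5,3)@(11, 7): e=[-30,42,0] → ·  [on edge]
    (4,4)@(9, 9): e=[-42,54,0] → ·  [on edge]
  covered (2 px):
    · · · · · · · █ █ · ·
    · · · · · · · · · · ·
    · · · · · · · · · · ·
    · · · · · · · · · · ·
    · · · · · · · · · · ·

Z-buffer (winner per pixel, '.' = empty):
  . . . . . . . 2 2 . .
  . . . . . . . . . . .
  . . 0 0 0 0 0 0 . . .
  . . . . . . . . . . .
  . . . . . . . . . . .

Result: 2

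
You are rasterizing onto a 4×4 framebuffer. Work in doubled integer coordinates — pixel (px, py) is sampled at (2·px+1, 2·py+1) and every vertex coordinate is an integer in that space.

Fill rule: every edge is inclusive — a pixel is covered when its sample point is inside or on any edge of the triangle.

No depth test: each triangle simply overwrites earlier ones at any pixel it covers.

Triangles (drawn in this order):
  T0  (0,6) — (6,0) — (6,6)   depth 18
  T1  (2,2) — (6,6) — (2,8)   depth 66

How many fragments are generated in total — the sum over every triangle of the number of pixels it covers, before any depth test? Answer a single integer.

T0:
  2·area = 36
  edge (0, 6)→(6, 0): d=(6,-6) inclusive
  edge (6, 0)→(6, 6): d=(0,6) inclusive
  edge (6, 6)→(0, 6): d=(-6,0) inclusive
    (2,0)@(5, 1): e=[0,6,30] → #  [on edge]
    (3,0)@(7, 1): e=[12,-6,30] → ·
    (1,1)@(3, 3): e=[0,18,18] → #  [on edge]
    (3,1)@(7, 3): e=[24,-6,18] → ·
    (0,2)@(1, 5): e=[0,30,6] → #  [on edge]
    (3,2)@(7, 5): e=[36,-6,6] → ·
    (0,3)@(1, 7): e=[12,30,-6] → ·
    (1,3)@(3, 7): e=[24,18,-6] → ·
    (2,3)@(5, 7): e=[36,6,-6] → ·
  covered (6 px):
    · · # ·
    · # # ·
    # # # ·
    · · · ·
T1:
  2·area = 24
  edge (2, 2)→(6, 6): d=(4,4) inclusive
  edge (6, 6)→(2, 8): d=(-4,2) inclusive
  edge (2, 8)→(2, 2): d=(0,-6) inclusive
    (0,0)@(1, 1): e=[0,30,-6] → ·  [on edge]
    (1,1)@(3, 3): e=[0,18,6] → #  [on edge]
    (2,1)@(5, 3): e=[-8,14,18] → ·
    (1,2)@(3, 5): e=[8,10,6] → #
    (2,2)@(5, 5): e=[0,6,18] → #  [on edge]
    (3,2)@(7, 5): e=[-8,2,30] → ·
    (1,3)@(3, 7): e=[16,2,6] → #
    (2,3)@(5, 7): e=[8,-2,18] → ·
    (3,3)@(7, 7): e=[0,-6,30] → ·  [on edge]
  covered (4 px):
    · · · ·
    · # · ·
    · # # ·
    · # · ·

Answer: 10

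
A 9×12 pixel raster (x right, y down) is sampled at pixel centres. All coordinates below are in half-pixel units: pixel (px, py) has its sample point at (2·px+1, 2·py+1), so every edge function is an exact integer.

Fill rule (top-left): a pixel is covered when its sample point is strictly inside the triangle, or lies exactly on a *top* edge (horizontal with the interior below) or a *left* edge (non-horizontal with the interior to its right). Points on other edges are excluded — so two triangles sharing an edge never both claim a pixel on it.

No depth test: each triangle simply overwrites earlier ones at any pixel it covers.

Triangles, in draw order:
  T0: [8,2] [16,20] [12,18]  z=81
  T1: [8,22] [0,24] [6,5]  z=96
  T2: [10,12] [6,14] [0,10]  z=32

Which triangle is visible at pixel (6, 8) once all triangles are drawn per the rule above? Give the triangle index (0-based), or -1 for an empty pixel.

T0:
  2·area = 56
  edge (8, 2)→(16, 20): d=(8,18) right/bottom  bias=-1
  edge (16, 20)→(12, 18): d=(-4,-2) top-left  bias=+0
  edge (12, 18)→(8, 2): d=(-4,-16) top-left  bias=+0
    (4,2)@(9, 5): e=[6,46,4] → #
    (5,2)@(11, 5): e=[-30,50,36] → ·
    (4,3)@(9, 7): e=[22,38,-4] → ·
    (5,4)@(11, 9): e=[2,34,20] → #
    (6,4)@(13, 9): e=[-34,38,52] → ·
    (5,5)@(11, 11): e=[18,26,12] → #
    (6,5)@(13, 11): e=[-18,30,44] → ·
    (5,6)@(11, 13): e=[34,18,4] → #
    (6,6)@(13, 13): e=[-2,22,36] → ·
    (5,7)@(11, 15): e=[50,10,-4] → ·
    (6,7)@(13, 15): e=[14,14,28] → #
    (7,7)@(15, 15): e=[-22,18,60] → ·
  covered (7 px):
    · · · · · · · · ·
    · · · · · · · · ·
    · · · · # · · · ·
    · · · · · · · · ·
    · · · · · # · · ·
    · · · · · # · · ·
    · · · · · # · · ·
    · · · · · · # · ·
    · · · · · · # · ·
    · · · · · · · # ·
    · · · · · · · · ·
    · · · · · · · · ·
T1:
  2·area = 140
  edge (8, 22)→(0, 24): d=(-8,2) right/bottom  bias=-1
  edge (0, 24)→(6, 5): d=(6,-19) top-left  bias=+0
  edge (6, 5)→(8, 22): d=(2,17) right/bottom  bias=-1
    (2,4)@(5, 9): e=[110,5,25] → #
    (3,4)@(7, 9): e=[106,43,-9] → ·
    (2,5)@(5, 11): e=[94,17,29] → #
    (3,5)@(7, 11): e=[90,55,-5] → ·
    (2,6)@(5, 13): e=[78,29,33] → #
    (3,6)@(7, 13): e=[74,67,-1] → ·
    (1,7)@(3, 15): e=[66,3,71] → #
    (3,7)@(7, 15): e=[58,79,3] → #
    (4,7)@(9, 15): e=[54,117,-31] → ·
    (1,8)@(3, 17): e=[50,15,75] → #
    (4,8)@(9, 17): e=[38,129,-27] → ·
    (1,9)@(3, 19): e=[34,27,79] → #
  covered (18 px):
    · · · · · · · · ·
    · · · · · · · · ·
    · · · · · · · · ·
    · · · · · · · · ·
    · · # · · · · · ·
    · · # · · · · · ·
    · · # · · · · · ·
    · # # # · · · · ·
    · # # # · · · · ·
    · # # # · · · · ·
    # # # # · · · · ·
    # # · · · · · · ·
T2:
  2·area = 28
  edge (10, 12)→(6, 14): d=(-4,2) right/bottom  bias=-1
  edge (6, 14)→(0, 10): d=(-6,-4) top-left  bias=+0
  edge (0, 10)→(10, 12): d=(10,2) right/bottom  bias=-1
    (1,5)@(3, 11): e=[18,6,4] → #
    (2,5)@(5, 11): e=[14,14,0] → ·  [on edge]
    (1,6)@(3, 13): e=[10,-6,24] → ·
    (2,6)@(5, 13): e=[6,2,20] → #
    (3,6)@(7, 13): e=[2,10,16] → #
    (4,6)@(9, 13): e=[-2,18,12] → ·
    (7,6)@(15, 13): e=[-14,42,0] → ·  [on edge]
    (2,7)@(5, 15): e=[-2,-10,40] → ·
    (3,7)@(7, 15): e=[-6,-2,36] → ·
  covered (3 px):
    · · · · · · · · ·
    · · · · · · · · ·
    · · · · · · · · ·
    · · · · · · · · ·
    · · · · · · · · ·
    · # · · · · · · ·
    · · # # · · · · ·
    · · · · · · · · ·
    · · · · · · · · ·
    · · · · · · · · ·
    · · · · · · · · ·
    · · · · · · · · ·

Z-buffer (winner per pixel, '.' = empty):
  . . . . . . . . .
  . . . . . . . . .
  . . . . 0 . . . .
  . . . . . . . . .
  . . 1 . . 0 . . .
  . 2 1 . . 0 . . .
  . . 2 2 . 0 . . .
  . 1 1 1 . . 0 . .
  . 1 1 1 . . 0 . .
  . 1 1 1 . . . 0 .
  1 1 1 1 . . . . .
  1 1 . . . . . . .

Result: 0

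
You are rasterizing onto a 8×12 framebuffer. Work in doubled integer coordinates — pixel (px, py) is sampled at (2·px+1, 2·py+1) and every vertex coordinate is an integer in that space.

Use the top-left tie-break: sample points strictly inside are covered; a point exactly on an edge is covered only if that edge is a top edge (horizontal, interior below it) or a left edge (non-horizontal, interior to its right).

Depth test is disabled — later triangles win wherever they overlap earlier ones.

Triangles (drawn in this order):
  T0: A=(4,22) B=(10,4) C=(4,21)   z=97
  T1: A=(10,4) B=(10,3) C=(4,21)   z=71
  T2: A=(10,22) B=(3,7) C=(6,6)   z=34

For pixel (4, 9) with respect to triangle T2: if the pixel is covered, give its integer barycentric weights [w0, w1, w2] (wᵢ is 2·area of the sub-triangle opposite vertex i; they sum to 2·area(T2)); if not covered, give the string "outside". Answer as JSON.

T0:
  2·area = 6  (B↔C swapped to make it positive)
  edge (4, 22)→(4, 21): d=(0,-1) top-left  bias=+0
  edge (4, 21)→(10, 4): d=(6,-17) top-left  bias=+0
  edge (10, 4)→(4, 22): d=(-6,18) right/bottom  bias=-1
    (5,0)@(11, 1): e=[7,-1,0] → ·  [on edge]
    (4,3)@(9, 7): e=[5,1,0] → ·  [on edge]
    (3,6)@(7, 13): e=[3,3,0] → ·  [on edge]
    (2,9)@(5, 19): e=[1,5,0] → ·  [on edge]
  covered (0 px):
    · · · · · · · ·
    · · · · · · · ·
    · · · · · · · ·
    · · · · · · · ·
    · · · · · · · ·
    · · · · · · · ·
    · · · · · · · ·
    · · · · · · · ·
    · · · · · · · ·
    · · · · · · · ·
    · · · · · · · ·
    · · · · · · · ·
T1:
  2·area = 6  (B↔C swapped to make it positive)
  edge (10, 4)→(4, 21): d=(-6,17) right/bottom  bias=-1
  edge (4, 21)→(10, 3): d=(6,-18) top-left  bias=+0
  edge (10, 3)→(10, 4): d=(0,1) right/bottom  bias=-1
  covered (0 px):
    · · · · · · · ·
    · · · · · · · ·
    · · · · · · · ·
    · · · · · · · ·
    · · · · · · · ·
    · · · · · · · ·
    · · · · · · · ·
    · · · · · · · ·
    · · · · · · · ·
    · · · · · · · ·
    · · · · · · · ·
    · · · · · · · ·
T2:
  2·area = 52
  edge (10, 22)→(3, 7): d=(-7,-15) top-left  bias=+0
  edge (3, 7)→(6, 6): d=(3,-1) top-left  bias=+0
  edge (6, 6)→(10, 22): d=(4,16) right/bottom  bias=-1
    (7,1)@(15, 3): e=[208,0,-156] → ·  [on edge]
    (4,2)@(9, 5): e=[104,0,-52] → ·  [on edge]
    (1,3)@(3, 7): e=[0,0,52] → █  [on edge]
    (2,3)@(5, 7): e=[30,2,20] → █
    (3,3)@(7, 7): e=[60,4,-12] → ·
    (1,4)@(3, 9): e=[-14,6,60] → ·
    (2,4)@(5, 9): e=[16,8,28] → █
    (3,4)@(7, 9): e=[46,10,-4] → ·
    (2,5)@(5, 11): e=[2,14,36] → █
    (3,5)@(7, 11): e=[32,16,4] → █
    (4,5)@(9, 11): e=[62,18,-28] → ·
    (2,6)@(5, 13): e=[-12,20,44] → ·
  covered (8 px):
    · · · · · · · ·
    · · · · · · · ·
    · · · · · · · ·
    · █ █ · · · · ·
    · · █ · · · · ·
    · · █ █ · · · ·
    · · · █ · · · ·
    · · · █ · · · ·
    · · · · · · · ·
    · · · · █ · · ·
    · · · · · · · ·
    · · · · · · · ·

Final: [42,4,6]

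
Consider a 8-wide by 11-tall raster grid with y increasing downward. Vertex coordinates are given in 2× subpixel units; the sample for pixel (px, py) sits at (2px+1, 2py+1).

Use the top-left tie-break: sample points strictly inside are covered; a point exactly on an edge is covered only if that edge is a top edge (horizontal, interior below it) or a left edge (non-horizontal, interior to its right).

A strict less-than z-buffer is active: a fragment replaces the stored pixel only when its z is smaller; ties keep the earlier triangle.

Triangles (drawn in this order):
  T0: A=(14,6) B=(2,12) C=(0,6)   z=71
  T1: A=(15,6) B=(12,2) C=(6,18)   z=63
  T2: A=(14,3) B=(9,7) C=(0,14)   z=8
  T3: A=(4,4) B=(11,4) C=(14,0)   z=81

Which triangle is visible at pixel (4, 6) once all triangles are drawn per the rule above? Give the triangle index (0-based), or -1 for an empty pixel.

T0:
  2·area = 84
  edge (14, 6)→(2, 12): d=(-12,6) right/bottom  bias=-1
  edge (2, 12)→(0, 6): d=(-2,-6) top-left  bias=+0
  edge (0, 6)→(14, 6): d=(14,0) top-left  bias=+0
    (0,3)@(1, 7): e=[66,4,14] → X
    (1,3)@(3, 7): e=[54,16,14] → X
    (2,3)@(5, 7): e=[42,28,14] → X
    (3,3)@(7, 7): e=[30,40,14] → X
    (4,3)@(9, 7): e=[18,52,14] → X
    (5,3)@(11, 7): e=[6,64,14] → X
    (6,3)@(13, 7): e=[-6,76,14] → .
    (0,4)@(1, 9): e=[42,0,42] → X  [on edge]
    (4,4)@(9, 9): e=[-6,48,42] → .
    (5,4)@(11, 9): e=[-18,60,42] → .
    (0,5)@(1, 11): e=[18,-4,70] → .
    (1,5)@(3, 11): e=[6,8,70] → X
    (1,7)@(3, 15): e=[-42,0,126] → .  [on edge]
    (2,10)@(5, 21): e=[-126,0,210] → .  [on edge]
  covered (11 px):
    . . . . . . . .
    . . . . . . . .
    . . . . . . . .
    X X X X X X . .
    X X X X . . . .
    . X . . . . . .
    . . . . . . . .
    . . . . . . . .
    . . . . . . . .
    . . . . . . . .
    . . . . . . . .
T1:
  2·area = 72  (B↔C swapped to make it positive)
  edge (15, 6)→(6, 18): d=(-9,12) right/bottom  bias=-1
  edge (6, 18)→(12, 2): d=(6,-16) top-left  bias=+0
  edge (12, 2)→(15, 6): d=(3,4) right/bottom  bias=-1
    (5,2)@(11, 5): e=[57,2,13] → X
    (6,2)@(13, 5): e=[33,34,5] → X
    (7,2)@(15, 5): e=[9,66,-3] → .
    (5,3)@(11, 7): e=[39,14,19] → X
    (7,3)@(15, 7): e=[-9,78,3] → .
    (5,4)@(11, 9): e=[21,26,25] → X
    (6,4)@(13, 9): e=[-3,58,17] → .
    (4,5)@(9, 11): e=[27,6,39] → X
    (6,5)@(13, 11): e=[-21,70,23] → .
    (4,6)@(9, 13): e=[9,18,45] → X
    (5,6)@(11, 13): e=[-15,50,37] → .
    (4,7)@(9, 15): e=[-9,30,51] → .
  covered (8 px):
    . . . . . . . .
    . . . . . . . .
    . . . . . X X .
    . . . . . X X .
    . . . . . X . .
    . . . . X X . .
    . . . . X . . .
    . . . . . . . .
    . . . . . . . .
    . . . . . . . .
    . . . . . . . .
T2:
  2·area = 1
  edge (14, 3)→(9, 7): d=(-5,4) right/bottom  bias=-1
  edge (9, 7)→(0, 14): d=(-9,7) right/bottom  bias=-1
  edge (0, 14)→(14, 3): d=(14,-11) top-left  bias=+0
    (4,3)@(9, 7): e=[0,0,1] → .  [on edge]
  covered (0 px):
    . . . . . . . .
    . . . . . . . .
    . . . . . . . .
    . . . . . . . .
    . . . . . . . .
    . . . . . . . .
    . . . . . . . .
    . . . . . . . .
    . . . . . . . .
    . . . . . . . .
    . . . . . . . .
T3:
  2·area = 28  (B↔C swapped to make it positive)
  edge (4, 4)→(14, 0): d=(10,-4) top-left  bias=+0
  edge (14, 0)→(11, 4): d=(-3,4) right/bottom  bias=-1
  edge (11, 4)→(4, 4): d=(-7,0) right/bottom  bias=-1
    (6,0)@(13, 1): e=[6,1,21] → X
    (7,0)@(15, 1): e=[14,-7,21] → .
    (3,1)@(7, 3): e=[2,19,7] → X
    (4,1)@(9, 3): e=[10,11,7] → X
    (5,1)@(11, 3): e=[18,3,7] → X
    (6,1)@(13, 3): e=[26,-5,7] → .
    (3,2)@(7, 5): e=[22,13,-7] → .
    (4,2)@(9, 5): e=[30,5,-7] → .
    (5,2)@(11, 5): e=[38,-3,-7] → .
  covered (4 px):
    . . . . . . X .
    . . . X X X . .
    . . . . . . . .
    . . . . . . . .
    . . . . . . . .
    . . . . . . . .
    . . . . . . . .
    . . . . . . . .
    . . . . . . . .
    . . . . . . . .
    . . . . . . . .

Z-buffer (winner per pixel, '.' = empty):
  . . . . . . 3 .
  . . . 3 3 3 . .
  . . . . . 1 1 .
  0 0 0 0 0 1 1 .
  0 0 0 0 . 1 . .
  . 0 . . 1 1 . .
  . . . . 1 . . .
  . . . . . . . .
  . . . . . . . .
  . . . . . . . .
  . . . . . . . .

Result: 1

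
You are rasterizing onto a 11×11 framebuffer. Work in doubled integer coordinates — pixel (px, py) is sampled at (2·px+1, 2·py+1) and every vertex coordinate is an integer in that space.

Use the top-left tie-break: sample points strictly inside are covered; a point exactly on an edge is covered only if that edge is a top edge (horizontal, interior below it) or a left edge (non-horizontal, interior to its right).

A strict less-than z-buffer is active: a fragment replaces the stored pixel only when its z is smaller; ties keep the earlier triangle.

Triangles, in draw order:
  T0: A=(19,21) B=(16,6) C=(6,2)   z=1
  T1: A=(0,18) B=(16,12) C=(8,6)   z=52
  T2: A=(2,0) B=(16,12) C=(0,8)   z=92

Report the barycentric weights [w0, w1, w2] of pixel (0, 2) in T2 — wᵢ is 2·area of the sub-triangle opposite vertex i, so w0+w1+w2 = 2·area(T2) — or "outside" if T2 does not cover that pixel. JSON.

T0:
  2·area = 138  (B↔C swapped to make it positive)
  edge (19, 21)→(6, 2): d=(-13,-19) top-left  bias=+0
  edge (6, 2)→(16, 6): d=(10,4) right/bottom  bias=-1
  edge (16, 6)→(19, 21): d=(3,15) right/bottom  bias=-1
    (7,0)@(15, 1): e=[184,-46,0] → ·  [on edge]
    (3,1)@(7, 3): e=[6,6,126] → █
    (4,1)@(9, 3): e=[44,-2,96] → ·
    (3,2)@(7, 5): e=[-20,26,132] → ·
    (4,2)@(9, 5): e=[18,18,102] → █
    (5,2)@(11, 5): e=[56,10,72] → █
    (6,2)@(13, 5): e=[94,2,42] → █
    (7,2)@(15, 5): e=[132,-6,12] → ·
    (4,3)@(9, 7): e=[-8,38,108] → ·
    (5,3)@(11, 7): e=[30,30,78] → █
    (7,3)@(15, 7): e=[106,14,18] → █
    (8,3)@(17, 7): e=[144,6,-12] → ·
    (8,5)@(17, 11): e=[92,46,0] → ·  [on edge]
    (9,10)@(19, 21): e=[0,138,0] → ·  [on edge]
  covered (17 px):
    · · · · · · · · · · ·
    · · · █ · · · · · · ·
    · · · · █ █ █ · · · ·
    · · · · · █ █ █ · · ·
    · · · · · █ █ █ · · ·
    · · · · · · █ █ · · ·
    · · · · · · · █ █ · ·
    · · · · · · · █ █ · ·
    · · · · · · · · █ · ·
    · · · · · · · · · · ·
    · · · · · · · · · · ·
T1:
  2·area = 144  (B↔C swapped to make it positive)
  edge (0, 18)→(8, 6): d=(8,-12) top-left  bias=+0
  edge (8, 6)→(16, 12): d=(8,6) right/bottom  bias=-1
  edge (16, 12)→(0, 18): d=(-16,6) right/bottom  bias=-1
    (4,3)@(9, 7): e=[20,2,122] → █
    (5,3)@(11, 7): e=[44,-10,110] → ·
    (3,4)@(7, 9): e=[12,30,102] → █
    (5,4)@(11, 9): e=[60,6,78] → █
    (6,4)@(13, 9): e=[84,-6,66] → ·
    (2,5)@(5, 11): e=[4,58,82] → █
    (6,5)@(13, 11): e=[100,10,34] → █
    (7,5)@(15, 11): e=[124,-2,22] → ·
    (2,6)@(5, 13): e=[20,74,50] → █
    (7,6)@(15, 13): e=[140,14,-10] → ·
    (1,7)@(3, 15): e=[12,102,30] → █
    (4,7)@(9, 15): e=[84,66,-6] → ·
  covered (18 px):
    · · · · · · · · · · ·
    · · · · · · · · · · ·
    · · · · · · · · · · ·
    · · · · █ · · · · · ·
    · · · █ █ █ · · · · ·
    · · █ █ █ █ █ · · · ·
    · · █ █ █ █ █ · · · ·
    · █ █ █ · · · · · · ·
    █ · · · · · · · · · ·
    · · · · · · · · · · ·
    · · · · · · · · · · ·
T2:
  2·area = 136
  edge (2, 0)→(16, 12): d=(14,12) right/bottom  bias=-1
  edge (16, 12)→(0, 8): d=(-16,-4) top-left  bias=+0
  edge (0, 8)→(2, 0): d=(2,-8) top-left  bias=+0
    (1,0)@(3, 1): e=[2,124,10] → █
    (2,0)@(5, 1): e=[-22,132,26] → ·
    (1,1)@(3, 3): e=[30,92,14] → █
    (2,1)@(5, 3): e=[6,100,30] → █
    (3,1)@(7, 3): e=[-18,108,46] → ·
    (0,2)@(1, 5): e=[82,52,2] → █
    (3,2)@(7, 5): e=[10,76,50] → █
    (4,2)@(9, 5): e=[-14,84,66] → ·
    (0,3)@(1, 7): e=[110,20,6] → █
    (4,3)@(9, 7): e=[14,52,70] → █
    (5,3)@(11, 7): e=[-10,60,86] → ·
    (0,4)@(1, 9): e=[138,-12,10] → ·
  covered (17 px):
    · █ · · · · · · · · ·
    · █ █ · · · · · · · ·
    █ █ █ █ · · · · · · ·
    █ █ █ █ █ · · · · · ·
    · · █ █ █ █ · · · · ·
    · · · · · · █ · · · ·
    · · · · · · · · · · ·
    · · · · · · · · · · ·
    · · · · · · · · · · ·
    · · · · · · · · · · ·
    · · · · · · · · · · ·

Result: [52,2,82]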